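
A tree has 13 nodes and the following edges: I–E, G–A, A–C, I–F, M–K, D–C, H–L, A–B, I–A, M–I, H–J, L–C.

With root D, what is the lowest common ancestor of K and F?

I

Ancestors of K (toward the root): K, M, I, A, C, D.
Ancestors of F: F, I, A, C, D.
The deepest node appearing in both lists is I.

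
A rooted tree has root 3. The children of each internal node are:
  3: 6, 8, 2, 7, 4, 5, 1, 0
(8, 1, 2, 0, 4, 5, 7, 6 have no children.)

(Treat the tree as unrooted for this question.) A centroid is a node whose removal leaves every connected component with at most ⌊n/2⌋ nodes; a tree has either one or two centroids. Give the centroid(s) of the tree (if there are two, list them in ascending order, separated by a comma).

Removing 3 splits the tree into components of sizes 1, 1, 1, 1, 1, 1, 1, 1; the largest is 1 ≤ ⌊9/2⌋ = 4.
Every other node leaves some component of size > 4, so the centroid is unique.

3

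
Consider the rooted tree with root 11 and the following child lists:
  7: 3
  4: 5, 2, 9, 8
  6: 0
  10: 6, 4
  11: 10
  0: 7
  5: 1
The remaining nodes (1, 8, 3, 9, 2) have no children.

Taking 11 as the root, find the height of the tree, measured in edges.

A deepest node is 3, reached by 11-10-6-0-7-3.
That path has 5 edges, so the height is 5.

5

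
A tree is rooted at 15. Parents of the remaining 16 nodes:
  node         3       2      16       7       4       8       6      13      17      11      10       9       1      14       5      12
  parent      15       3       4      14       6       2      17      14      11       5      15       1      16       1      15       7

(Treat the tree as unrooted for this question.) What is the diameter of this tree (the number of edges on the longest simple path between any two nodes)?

A longest path is 12 - 7 - 14 - 1 - 16 - 4 - 6 - 17 - 11 - 5 - 15 - 3 - 2 - 8, with 13 edges.

13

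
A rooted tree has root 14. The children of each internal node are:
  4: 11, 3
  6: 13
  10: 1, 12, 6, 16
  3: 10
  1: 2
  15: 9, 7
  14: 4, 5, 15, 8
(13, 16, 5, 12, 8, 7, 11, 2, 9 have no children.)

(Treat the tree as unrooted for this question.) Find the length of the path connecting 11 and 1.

4

11 - 4 - 3 - 10 - 1: 4 edges.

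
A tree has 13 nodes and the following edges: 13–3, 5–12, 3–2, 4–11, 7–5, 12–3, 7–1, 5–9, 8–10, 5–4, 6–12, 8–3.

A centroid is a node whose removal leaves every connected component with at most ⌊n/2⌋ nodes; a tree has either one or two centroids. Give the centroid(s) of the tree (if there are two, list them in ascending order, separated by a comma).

12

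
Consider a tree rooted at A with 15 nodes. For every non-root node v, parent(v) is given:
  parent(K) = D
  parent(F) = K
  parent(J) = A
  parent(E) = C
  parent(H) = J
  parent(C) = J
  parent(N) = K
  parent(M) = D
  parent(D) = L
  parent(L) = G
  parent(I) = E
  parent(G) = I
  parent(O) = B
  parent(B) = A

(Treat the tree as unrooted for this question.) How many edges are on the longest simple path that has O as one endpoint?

11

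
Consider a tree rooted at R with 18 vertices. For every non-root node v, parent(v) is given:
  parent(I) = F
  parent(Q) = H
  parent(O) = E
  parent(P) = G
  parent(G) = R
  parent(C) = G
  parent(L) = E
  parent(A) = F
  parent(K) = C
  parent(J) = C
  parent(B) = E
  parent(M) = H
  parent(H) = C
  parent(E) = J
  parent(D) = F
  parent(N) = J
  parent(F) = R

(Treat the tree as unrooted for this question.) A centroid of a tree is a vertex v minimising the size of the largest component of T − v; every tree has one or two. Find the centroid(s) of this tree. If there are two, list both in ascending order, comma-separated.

C

If C is removed the pieces have sizes 7, 6, 3, 1, all ≤ ⌊18/2⌋ = 9.
Every other node leaves some component of size > 9, so the centroid is unique.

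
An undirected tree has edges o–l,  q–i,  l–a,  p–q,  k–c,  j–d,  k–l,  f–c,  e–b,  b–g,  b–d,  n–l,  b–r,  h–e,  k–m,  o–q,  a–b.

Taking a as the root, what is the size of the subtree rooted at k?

4

k's subtree: {k, c, m, f}, size 4.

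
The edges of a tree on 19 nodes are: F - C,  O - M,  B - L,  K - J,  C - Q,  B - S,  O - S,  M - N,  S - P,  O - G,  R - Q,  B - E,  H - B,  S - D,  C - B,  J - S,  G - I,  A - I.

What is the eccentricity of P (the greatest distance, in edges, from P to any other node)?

The node farthest from P is A (R also at distance 5), via P–S–O–G–I–A — 5 edges.

5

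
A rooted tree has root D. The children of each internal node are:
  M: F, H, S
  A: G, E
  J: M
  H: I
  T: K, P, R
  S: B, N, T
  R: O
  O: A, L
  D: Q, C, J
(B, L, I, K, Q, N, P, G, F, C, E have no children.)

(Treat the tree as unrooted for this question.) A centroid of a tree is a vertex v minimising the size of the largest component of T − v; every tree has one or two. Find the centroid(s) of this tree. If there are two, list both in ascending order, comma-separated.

S

If S is removed the pieces have sizes 9, 8, 1, 1, all ≤ ⌊20/2⌋ = 10.
No neighbour of S does as well, so S is the unique centroid.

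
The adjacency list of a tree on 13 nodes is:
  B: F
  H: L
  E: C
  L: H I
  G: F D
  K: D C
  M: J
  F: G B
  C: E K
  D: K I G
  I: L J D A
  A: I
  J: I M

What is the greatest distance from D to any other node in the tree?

Distances from D peak at 3, attained at H (E, B, M also at distance 3).
D-I-L-H

3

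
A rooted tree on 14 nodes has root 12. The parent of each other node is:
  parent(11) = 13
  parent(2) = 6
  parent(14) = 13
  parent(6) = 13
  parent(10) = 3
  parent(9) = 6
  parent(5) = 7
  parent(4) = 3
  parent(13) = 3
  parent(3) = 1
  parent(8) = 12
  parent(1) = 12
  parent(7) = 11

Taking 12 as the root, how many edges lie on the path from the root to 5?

6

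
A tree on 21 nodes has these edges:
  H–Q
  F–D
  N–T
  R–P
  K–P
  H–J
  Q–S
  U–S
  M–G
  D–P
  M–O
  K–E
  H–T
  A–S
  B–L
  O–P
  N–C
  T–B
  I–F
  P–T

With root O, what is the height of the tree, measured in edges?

6

The longest root-to-leaf path is O – P – T – H – Q – S – A (6 edges).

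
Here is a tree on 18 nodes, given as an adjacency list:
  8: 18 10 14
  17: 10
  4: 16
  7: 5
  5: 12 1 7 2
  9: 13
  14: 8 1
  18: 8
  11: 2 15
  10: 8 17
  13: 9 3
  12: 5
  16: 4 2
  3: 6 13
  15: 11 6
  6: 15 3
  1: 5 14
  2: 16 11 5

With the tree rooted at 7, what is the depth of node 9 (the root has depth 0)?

8

Path from 7 to 9: 7 → 5 → 2 → 11 → 15 → 6 → 3 → 13 → 9, which has 8 edges.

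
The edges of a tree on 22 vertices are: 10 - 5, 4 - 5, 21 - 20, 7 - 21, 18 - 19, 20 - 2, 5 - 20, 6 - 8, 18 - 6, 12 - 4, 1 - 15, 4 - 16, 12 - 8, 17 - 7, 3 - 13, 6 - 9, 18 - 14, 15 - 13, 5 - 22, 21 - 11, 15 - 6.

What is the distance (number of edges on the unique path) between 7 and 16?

5

7 – 21 – 20 – 5 – 4 – 16: 5 edges.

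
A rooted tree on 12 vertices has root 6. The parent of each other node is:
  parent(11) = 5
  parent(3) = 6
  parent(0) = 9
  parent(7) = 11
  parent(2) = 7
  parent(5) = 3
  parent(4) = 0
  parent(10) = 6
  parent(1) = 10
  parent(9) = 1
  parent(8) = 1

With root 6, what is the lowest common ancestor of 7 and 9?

6

7's ancestor chain is 7, 11, 5, 3, 6 and 9's is 9, 1, 10, 6; they first meet at 6.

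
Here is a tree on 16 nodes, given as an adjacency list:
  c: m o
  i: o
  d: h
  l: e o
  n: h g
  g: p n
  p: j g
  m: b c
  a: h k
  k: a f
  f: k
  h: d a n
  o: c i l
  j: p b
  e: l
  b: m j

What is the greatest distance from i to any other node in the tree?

Distances from i peak at 12, attained at f.
i – o – c – m – b – j – p – g – n – h – a – k – f

12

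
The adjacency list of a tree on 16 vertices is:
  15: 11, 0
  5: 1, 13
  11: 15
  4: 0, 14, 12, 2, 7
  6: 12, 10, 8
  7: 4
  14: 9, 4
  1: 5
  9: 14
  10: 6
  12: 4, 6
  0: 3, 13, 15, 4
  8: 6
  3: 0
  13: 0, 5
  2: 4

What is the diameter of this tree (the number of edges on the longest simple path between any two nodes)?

Starting from 1, a farthest node is 8 at distance 7.
One longest path: 1 - 5 - 13 - 0 - 4 - 12 - 6 - 8.
So the diameter is 7.

7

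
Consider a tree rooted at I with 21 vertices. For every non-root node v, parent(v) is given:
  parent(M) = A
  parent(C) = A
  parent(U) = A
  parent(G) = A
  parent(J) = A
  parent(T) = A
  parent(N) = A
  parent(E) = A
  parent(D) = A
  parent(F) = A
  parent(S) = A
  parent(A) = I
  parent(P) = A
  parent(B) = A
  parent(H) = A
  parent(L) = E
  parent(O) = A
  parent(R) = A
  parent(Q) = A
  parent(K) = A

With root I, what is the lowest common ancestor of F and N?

Ancestors of F (toward the root): F, A, I.
Ancestors of N: N, A, I.
The deepest node appearing in both lists is A.

A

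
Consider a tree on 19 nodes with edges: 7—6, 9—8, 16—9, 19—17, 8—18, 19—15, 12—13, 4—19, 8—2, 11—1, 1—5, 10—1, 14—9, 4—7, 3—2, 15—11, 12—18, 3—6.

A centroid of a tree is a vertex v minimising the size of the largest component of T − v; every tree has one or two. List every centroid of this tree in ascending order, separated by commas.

6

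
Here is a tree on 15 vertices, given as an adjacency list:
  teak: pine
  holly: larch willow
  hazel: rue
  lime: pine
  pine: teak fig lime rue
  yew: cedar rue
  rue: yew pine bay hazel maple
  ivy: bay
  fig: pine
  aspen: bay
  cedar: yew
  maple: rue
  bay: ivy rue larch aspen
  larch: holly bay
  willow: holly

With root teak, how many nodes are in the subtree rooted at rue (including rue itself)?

11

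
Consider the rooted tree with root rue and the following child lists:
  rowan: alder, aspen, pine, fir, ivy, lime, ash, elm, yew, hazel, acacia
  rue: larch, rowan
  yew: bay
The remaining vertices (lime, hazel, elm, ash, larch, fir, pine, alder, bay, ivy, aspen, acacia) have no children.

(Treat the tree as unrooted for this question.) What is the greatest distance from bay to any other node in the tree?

4

Distances from bay peak at 4, attained at larch.
bay-yew-rowan-rue-larch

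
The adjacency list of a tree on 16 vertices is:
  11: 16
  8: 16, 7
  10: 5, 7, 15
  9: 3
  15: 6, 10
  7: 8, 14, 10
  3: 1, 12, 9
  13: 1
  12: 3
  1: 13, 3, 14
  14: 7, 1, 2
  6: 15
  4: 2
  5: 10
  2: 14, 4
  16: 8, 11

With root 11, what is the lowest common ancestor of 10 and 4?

7

10's ancestor chain is 10, 7, 8, 16, 11 and 4's is 4, 2, 14, 7, 8, 16, 11; they first meet at 7.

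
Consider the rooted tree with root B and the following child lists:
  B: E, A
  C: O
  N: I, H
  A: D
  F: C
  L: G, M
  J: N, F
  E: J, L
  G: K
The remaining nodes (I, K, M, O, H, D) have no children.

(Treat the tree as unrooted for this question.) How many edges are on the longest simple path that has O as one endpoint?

7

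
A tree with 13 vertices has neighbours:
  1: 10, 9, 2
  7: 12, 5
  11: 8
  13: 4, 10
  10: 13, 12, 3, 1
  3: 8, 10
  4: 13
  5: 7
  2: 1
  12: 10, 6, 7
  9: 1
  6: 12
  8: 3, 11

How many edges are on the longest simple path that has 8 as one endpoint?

A farthest node from 8 is 5.
The path 8-3-10-12-7-5 has 5 edges.

5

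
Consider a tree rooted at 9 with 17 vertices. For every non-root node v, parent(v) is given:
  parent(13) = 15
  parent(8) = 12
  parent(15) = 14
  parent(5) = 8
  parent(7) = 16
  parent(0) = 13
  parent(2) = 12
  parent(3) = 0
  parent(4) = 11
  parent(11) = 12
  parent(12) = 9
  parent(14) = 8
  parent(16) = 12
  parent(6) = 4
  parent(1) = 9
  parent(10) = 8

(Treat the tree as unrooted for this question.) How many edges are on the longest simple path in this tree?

BFS from 3 reaches 6 last, at distance 9; BFS from 6 confirms no node is farther.
Path: 3–0–13–15–14–8–12–11–4–6.

9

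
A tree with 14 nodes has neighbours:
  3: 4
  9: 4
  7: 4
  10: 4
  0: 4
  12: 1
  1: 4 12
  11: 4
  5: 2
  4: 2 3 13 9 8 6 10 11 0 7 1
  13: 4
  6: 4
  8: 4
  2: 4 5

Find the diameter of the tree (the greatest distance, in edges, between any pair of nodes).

Starting from 12, a farthest node is 5 at distance 4.
One longest path: 12-1-4-2-5.
So the diameter is 4.

4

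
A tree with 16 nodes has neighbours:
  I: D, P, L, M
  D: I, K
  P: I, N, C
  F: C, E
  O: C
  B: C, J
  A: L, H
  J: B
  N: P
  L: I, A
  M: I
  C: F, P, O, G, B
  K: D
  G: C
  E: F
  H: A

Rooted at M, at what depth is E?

Path from M to E: M–I–P–C–F–E, which has 5 edges.

5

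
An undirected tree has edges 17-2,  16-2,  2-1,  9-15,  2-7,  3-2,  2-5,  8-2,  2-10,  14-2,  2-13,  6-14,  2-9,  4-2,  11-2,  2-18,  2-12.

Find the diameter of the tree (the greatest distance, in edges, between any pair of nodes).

Starting from 6, a farthest node is 15 at distance 4.
One longest path: 6-14-2-9-15.
So the diameter is 4.

4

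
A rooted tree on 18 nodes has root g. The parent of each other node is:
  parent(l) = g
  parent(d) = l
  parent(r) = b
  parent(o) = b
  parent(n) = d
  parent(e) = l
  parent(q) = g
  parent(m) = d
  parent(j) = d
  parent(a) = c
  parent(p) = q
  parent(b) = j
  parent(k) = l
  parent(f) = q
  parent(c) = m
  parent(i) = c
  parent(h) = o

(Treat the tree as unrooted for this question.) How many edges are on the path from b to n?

b – j – d – n: 3 edges.

3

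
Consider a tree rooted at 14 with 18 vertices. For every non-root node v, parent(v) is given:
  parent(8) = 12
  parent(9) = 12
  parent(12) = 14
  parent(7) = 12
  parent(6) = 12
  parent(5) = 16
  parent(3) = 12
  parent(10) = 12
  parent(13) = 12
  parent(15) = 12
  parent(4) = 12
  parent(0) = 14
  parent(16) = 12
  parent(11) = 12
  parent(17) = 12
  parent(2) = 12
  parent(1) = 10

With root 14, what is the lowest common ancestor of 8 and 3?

8's ancestor chain is 8, 12, 14 and 3's is 3, 12, 14; they first meet at 12.

12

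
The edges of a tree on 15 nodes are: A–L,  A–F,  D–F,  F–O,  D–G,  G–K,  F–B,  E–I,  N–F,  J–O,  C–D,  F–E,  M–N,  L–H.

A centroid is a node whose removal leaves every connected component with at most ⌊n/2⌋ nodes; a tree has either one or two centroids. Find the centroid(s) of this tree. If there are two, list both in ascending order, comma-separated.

F

If F is removed the pieces have sizes 4, 3, 2, 2, 2, 1, all ≤ ⌊15/2⌋ = 7.
Every other node leaves some component of size > 7, so the centroid is unique.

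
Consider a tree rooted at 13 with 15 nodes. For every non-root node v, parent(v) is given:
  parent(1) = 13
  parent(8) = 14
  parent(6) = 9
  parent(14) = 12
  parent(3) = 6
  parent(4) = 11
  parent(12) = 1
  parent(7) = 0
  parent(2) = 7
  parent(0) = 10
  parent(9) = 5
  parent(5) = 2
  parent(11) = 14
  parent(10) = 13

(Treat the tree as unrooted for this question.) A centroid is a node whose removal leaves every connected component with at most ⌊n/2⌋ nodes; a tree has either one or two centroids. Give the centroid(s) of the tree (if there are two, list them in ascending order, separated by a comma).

Removing 10 splits the tree into components of sizes 7, 7; the largest is 7 ≤ ⌊15/2⌋ = 7.
Every other node leaves some component of size > 7, so the centroid is unique.

10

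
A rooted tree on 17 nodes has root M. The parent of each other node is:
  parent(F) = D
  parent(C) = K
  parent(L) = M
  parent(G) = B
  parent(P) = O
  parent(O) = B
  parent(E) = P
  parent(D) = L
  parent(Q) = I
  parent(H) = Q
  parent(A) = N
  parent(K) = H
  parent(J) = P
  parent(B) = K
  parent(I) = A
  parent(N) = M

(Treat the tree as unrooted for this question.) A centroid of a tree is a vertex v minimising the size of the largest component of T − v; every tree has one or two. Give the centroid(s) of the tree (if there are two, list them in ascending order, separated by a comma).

H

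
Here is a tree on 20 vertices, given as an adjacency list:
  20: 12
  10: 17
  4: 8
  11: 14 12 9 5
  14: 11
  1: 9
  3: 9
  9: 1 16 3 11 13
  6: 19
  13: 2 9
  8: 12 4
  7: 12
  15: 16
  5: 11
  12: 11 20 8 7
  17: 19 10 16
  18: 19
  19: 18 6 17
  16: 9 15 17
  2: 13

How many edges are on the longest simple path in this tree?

8

Starting from 18, a farthest node is 4 at distance 8.
One longest path: 18 – 19 – 17 – 16 – 9 – 11 – 12 – 8 – 4.
So the diameter is 8.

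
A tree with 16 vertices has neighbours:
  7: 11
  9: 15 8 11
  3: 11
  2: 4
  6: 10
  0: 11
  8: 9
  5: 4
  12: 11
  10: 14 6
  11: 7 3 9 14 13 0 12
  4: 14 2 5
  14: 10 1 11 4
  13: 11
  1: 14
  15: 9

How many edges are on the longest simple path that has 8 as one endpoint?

A farthest node from 8 is 2 (6, 5 also at distance 5).
The path 8 – 9 – 11 – 14 – 4 – 2 has 5 edges.

5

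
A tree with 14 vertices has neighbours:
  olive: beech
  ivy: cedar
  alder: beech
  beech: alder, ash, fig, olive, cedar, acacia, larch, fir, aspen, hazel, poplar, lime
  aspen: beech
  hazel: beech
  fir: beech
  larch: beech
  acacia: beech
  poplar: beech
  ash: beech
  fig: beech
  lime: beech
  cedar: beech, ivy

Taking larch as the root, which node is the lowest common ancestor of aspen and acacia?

beech

aspen's ancestor chain is aspen, beech, larch and acacia's is acacia, beech, larch; they first meet at beech.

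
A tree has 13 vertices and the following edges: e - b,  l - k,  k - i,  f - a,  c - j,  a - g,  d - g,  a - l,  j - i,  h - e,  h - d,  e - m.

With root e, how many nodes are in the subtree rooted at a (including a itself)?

7

a's subtree: {a, f, l, k, i, j, c}, size 7.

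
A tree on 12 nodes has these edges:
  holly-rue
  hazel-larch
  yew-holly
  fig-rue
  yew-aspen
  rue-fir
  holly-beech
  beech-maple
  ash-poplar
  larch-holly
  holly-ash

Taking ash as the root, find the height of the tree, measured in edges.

The longest root-to-leaf path is ash – holly – rue – fig (3 edges).

3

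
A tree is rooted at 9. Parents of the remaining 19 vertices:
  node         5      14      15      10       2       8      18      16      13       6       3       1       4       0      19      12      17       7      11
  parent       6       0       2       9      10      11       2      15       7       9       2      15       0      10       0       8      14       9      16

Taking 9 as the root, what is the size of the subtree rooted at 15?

6

15's subtree: {15, 16, 1, 11, 8, 12}, size 6.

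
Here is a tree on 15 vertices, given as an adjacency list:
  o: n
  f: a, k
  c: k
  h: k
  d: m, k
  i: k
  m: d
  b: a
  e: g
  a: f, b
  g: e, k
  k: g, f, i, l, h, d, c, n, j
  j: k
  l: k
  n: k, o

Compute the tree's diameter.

5

A longest path is b - a - f - k - d - m, with 5 edges.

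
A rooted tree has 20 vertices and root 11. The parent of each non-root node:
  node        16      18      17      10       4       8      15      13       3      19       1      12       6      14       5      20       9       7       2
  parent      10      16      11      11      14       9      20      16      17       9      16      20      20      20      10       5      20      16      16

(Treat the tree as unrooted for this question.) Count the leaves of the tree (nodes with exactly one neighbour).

Degree-1 nodes: 1, 2, 3, 4, 6, 7, 8, 12, 13, 15, 18, 19 — 12 of them.

12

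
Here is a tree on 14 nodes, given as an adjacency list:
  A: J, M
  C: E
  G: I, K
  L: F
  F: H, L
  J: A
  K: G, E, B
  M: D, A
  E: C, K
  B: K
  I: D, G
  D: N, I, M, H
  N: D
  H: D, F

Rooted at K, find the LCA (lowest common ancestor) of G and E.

Ancestors of G (toward the root): G, K.
Ancestors of E: E, K.
The deepest node appearing in both lists is K.

K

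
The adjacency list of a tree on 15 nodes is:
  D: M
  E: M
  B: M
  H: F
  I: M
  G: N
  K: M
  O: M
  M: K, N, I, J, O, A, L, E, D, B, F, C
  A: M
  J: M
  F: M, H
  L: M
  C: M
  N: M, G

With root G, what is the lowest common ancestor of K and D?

K's ancestor chain is K, M, N, G and D's is D, M, N, G; they first meet at M.

M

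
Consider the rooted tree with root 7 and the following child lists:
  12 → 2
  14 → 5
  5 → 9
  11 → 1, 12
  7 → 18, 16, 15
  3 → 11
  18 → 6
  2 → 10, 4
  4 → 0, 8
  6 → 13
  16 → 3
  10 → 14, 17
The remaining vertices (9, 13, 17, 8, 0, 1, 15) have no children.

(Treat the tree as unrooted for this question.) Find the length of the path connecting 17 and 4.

The path is 17 - 10 - 2 - 4, which has 3 edges.

3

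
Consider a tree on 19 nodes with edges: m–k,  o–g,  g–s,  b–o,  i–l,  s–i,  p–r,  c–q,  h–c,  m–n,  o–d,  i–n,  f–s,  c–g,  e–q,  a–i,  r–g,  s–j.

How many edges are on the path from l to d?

l–i–s–g–o–d: 5 edges.

5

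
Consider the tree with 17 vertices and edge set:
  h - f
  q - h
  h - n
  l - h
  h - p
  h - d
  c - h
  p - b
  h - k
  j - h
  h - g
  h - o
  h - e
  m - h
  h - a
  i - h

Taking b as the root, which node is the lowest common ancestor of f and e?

h

f's ancestor chain is f, h, p, b and e's is e, h, p, b; they first meet at h.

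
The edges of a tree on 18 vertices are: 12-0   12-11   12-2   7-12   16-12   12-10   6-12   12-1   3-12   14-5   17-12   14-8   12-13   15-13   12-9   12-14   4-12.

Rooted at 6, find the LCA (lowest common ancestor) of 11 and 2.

Ancestors of 11 (toward the root): 11, 12, 6.
Ancestors of 2: 2, 12, 6.
The deepest node appearing in both lists is 12.

12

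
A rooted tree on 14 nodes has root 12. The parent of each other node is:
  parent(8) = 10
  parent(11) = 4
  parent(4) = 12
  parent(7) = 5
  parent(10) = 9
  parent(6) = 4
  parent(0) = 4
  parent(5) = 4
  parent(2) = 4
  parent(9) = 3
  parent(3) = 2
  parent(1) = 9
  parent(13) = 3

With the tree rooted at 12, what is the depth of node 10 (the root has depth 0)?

5

Climbing from 10 to the root: 10–9–3–2–4–12. That's 5 steps.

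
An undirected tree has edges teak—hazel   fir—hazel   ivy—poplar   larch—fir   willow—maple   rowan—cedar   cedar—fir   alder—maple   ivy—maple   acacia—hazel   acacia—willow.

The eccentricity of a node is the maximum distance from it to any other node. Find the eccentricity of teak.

6

A farthest node from teak is poplar.
The path teak-hazel-acacia-willow-maple-ivy-poplar has 6 edges.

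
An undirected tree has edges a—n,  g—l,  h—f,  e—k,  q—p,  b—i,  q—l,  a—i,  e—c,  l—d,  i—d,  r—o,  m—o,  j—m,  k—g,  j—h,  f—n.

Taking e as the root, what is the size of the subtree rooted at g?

The subtree rooted at g contains: g, l, d, q, i, p, b, a, n, f, h, j, m, o, r — 15 nodes.

15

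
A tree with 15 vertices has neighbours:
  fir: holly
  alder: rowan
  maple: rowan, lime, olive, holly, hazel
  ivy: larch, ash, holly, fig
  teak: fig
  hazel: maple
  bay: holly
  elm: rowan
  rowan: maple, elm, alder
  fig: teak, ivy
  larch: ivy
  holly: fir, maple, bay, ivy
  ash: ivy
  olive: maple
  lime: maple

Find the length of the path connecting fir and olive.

3

fir - holly - maple - olive: 3 edges.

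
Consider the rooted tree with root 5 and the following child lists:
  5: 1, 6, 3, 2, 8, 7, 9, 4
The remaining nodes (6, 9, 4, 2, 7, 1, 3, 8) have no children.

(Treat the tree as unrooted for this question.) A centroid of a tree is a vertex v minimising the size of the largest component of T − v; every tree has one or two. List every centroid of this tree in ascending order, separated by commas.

If 5 is removed the pieces have sizes 1, 1, 1, 1, 1, 1, 1, 1, all ≤ ⌊9/2⌋ = 4.
No neighbour of 5 does as well, so 5 is the unique centroid.

5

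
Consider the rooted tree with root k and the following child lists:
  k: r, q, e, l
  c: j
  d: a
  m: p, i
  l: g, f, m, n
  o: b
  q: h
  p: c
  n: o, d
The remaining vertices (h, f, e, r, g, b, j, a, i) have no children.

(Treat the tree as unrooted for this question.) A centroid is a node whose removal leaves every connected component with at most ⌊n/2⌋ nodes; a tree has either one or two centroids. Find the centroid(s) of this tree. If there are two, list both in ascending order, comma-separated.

l

If l is removed the pieces have sizes 5, 5, 5, 1, 1, all ≤ ⌊18/2⌋ = 9.
Every other node leaves some component of size > 9, so the centroid is unique.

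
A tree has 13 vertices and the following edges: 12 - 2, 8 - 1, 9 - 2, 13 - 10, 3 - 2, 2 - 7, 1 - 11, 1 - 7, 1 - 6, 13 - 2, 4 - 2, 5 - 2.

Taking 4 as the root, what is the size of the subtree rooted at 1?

4

Descendants of 1 (including itself): 1, 6, 8, 11. That's 4.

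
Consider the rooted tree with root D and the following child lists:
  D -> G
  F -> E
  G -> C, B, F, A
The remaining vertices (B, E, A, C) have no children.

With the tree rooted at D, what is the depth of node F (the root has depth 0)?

2

Path from D to F: D – G – F, which has 2 edges.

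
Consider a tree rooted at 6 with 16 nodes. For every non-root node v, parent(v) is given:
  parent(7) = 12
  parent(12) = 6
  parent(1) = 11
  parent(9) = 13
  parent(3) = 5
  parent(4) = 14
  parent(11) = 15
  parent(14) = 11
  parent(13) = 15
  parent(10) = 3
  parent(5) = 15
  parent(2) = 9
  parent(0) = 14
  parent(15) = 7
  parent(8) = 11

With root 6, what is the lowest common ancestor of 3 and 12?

3's ancestor chain is 3, 5, 15, 7, 12, 6 and 12's is 12, 6; they first meet at 12.

12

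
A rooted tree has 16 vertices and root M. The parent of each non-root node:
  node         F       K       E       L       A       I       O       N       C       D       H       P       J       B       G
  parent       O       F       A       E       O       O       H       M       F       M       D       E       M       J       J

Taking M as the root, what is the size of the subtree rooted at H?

10

The subtree rooted at H contains: H, O, A, F, I, E, K, C, L, P — 10 nodes.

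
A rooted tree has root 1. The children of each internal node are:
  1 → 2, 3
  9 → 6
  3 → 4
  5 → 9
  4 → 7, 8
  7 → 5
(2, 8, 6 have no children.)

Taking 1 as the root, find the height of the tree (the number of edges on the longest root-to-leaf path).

6 sits deepest: 1–3–4–7–5–9–6 — 6 edges from the root.

6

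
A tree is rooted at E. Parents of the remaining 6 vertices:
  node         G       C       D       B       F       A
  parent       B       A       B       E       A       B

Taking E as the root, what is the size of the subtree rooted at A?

3

Descendants of A (including itself): A, F, C. That's 3.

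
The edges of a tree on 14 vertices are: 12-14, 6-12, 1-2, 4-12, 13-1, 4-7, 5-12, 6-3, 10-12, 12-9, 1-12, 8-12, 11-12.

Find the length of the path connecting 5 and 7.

3

The path is 5 – 12 – 4 – 7, which has 3 edges.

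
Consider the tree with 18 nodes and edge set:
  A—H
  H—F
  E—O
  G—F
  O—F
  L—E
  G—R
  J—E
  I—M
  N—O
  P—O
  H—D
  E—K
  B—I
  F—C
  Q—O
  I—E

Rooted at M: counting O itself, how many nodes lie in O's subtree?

11

Descendants of O (including itself): O, F, N, P, Q, H, G, C, A, D, R. That's 11.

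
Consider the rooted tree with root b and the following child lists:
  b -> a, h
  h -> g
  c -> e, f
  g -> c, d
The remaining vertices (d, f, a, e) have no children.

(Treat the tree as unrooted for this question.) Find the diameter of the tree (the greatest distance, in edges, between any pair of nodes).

5

Starting from f, a farthest node is a at distance 5.
One longest path: f – c – g – h – b – a.
So the diameter is 5.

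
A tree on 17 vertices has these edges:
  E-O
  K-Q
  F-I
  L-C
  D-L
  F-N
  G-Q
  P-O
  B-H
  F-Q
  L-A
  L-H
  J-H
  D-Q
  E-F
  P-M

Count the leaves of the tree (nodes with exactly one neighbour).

9

Degree-1 nodes: A, B, C, G, I, J, K, M, N — 9 of them.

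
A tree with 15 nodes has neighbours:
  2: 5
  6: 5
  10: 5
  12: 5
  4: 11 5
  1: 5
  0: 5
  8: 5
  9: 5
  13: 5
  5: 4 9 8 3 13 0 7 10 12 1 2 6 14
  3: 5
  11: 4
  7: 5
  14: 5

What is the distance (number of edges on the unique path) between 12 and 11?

Walking from 12: 12 – 5 – 4 – 11. Length 3.

3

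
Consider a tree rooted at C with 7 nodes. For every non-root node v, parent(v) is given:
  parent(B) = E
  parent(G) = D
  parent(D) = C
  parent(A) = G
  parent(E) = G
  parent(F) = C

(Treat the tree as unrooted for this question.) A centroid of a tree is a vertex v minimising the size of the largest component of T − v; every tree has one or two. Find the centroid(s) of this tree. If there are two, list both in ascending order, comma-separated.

G

Delete G: the remaining components have sizes 3, 2, 1. Max 3 ≤ 3, so G is a centroid.
Every other node leaves some component of size > 3, so the centroid is unique.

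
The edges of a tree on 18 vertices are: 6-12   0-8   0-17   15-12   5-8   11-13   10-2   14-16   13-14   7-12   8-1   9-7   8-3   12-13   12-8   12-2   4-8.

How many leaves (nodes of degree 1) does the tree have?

11

Degree-1 nodes: 1, 3, 4, 5, 6, 9, 10, 11, 15, 16, 17 — 11 of them.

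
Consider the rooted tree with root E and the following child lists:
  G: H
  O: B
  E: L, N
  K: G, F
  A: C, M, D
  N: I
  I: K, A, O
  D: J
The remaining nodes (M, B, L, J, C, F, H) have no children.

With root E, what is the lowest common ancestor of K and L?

Ancestors of K (toward the root): K, I, N, E.
Ancestors of L: L, E.
The deepest node appearing in both lists is E.

E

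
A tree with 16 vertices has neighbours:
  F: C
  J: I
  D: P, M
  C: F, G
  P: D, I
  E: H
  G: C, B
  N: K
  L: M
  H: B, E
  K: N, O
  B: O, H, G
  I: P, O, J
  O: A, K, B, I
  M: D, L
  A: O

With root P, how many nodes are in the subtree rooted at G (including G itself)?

G's subtree: {G, C, F}, size 3.

3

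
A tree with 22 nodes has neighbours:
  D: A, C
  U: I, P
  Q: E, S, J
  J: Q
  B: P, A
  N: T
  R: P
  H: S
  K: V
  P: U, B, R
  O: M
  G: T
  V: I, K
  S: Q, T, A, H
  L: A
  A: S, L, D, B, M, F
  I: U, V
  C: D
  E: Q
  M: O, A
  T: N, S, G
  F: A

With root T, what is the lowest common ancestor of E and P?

Ancestors of E (toward the root): E, Q, S, T.
Ancestors of P: P, B, A, S, T.
The deepest node appearing in both lists is S.

S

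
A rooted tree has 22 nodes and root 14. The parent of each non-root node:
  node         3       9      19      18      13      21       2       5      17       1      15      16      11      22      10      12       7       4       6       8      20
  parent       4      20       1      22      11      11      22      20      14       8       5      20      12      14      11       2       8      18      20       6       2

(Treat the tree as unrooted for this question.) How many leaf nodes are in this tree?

10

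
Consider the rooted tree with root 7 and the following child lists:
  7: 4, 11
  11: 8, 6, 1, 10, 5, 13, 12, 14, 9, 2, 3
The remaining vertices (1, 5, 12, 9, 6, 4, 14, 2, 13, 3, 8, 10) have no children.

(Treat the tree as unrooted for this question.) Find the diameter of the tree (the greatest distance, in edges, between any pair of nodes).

3

Starting from 4, a farthest node is 6 at distance 3.
One longest path: 4 - 7 - 11 - 6.
So the diameter is 3.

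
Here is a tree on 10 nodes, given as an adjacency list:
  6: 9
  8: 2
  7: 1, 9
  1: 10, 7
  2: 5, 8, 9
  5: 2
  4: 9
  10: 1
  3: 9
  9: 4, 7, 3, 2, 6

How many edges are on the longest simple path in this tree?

A longest path is 10 – 1 – 7 – 9 – 2 – 5, with 5 edges.

5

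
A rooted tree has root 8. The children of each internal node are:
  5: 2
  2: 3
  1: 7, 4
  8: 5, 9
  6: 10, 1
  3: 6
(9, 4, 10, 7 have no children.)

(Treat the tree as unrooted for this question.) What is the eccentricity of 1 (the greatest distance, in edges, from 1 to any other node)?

6

Distances from 1 peak at 6, attained at 9.
1 – 6 – 3 – 2 – 5 – 8 – 9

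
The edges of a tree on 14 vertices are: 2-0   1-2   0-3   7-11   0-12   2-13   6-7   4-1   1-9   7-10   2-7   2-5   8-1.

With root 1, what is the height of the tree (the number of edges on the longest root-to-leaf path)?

3

A deepest node is 10, reached by 1 – 2 – 7 – 10.
That path has 3 edges, so the height is 3.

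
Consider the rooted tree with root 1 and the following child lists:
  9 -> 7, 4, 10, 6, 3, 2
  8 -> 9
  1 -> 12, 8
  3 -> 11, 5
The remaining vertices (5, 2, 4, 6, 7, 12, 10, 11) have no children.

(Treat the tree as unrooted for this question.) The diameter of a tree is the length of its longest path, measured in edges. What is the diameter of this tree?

5

Starting from 12, a farthest node is 5 at distance 5.
One longest path: 12 - 1 - 8 - 9 - 3 - 5.
So the diameter is 5.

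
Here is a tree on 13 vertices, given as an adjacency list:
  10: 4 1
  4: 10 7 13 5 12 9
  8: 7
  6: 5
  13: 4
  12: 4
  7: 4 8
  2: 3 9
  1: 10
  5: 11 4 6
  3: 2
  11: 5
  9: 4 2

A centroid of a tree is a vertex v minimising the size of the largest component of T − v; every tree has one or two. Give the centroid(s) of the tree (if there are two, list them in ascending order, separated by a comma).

Delete 4: the remaining components have sizes 3, 3, 2, 2, 1, 1. Max 3 ≤ 6, so 4 is a centroid.
No neighbour of 4 does as well, so 4 is the unique centroid.

4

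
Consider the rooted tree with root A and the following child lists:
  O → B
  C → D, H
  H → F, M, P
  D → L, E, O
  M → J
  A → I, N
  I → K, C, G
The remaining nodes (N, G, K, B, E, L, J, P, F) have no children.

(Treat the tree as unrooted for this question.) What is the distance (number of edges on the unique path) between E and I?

3

Walking from E: E – D – C – I. Length 3.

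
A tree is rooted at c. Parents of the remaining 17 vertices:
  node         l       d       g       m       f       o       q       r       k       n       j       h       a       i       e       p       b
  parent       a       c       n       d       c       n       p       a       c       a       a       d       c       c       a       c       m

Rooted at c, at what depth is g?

3

c–a–n–g — 3 edges.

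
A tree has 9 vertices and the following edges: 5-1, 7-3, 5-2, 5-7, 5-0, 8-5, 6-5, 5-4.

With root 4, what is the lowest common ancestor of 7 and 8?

Path 7→root: 7 5 4; path 8→root: 8 5 4.
First common node: 5.

5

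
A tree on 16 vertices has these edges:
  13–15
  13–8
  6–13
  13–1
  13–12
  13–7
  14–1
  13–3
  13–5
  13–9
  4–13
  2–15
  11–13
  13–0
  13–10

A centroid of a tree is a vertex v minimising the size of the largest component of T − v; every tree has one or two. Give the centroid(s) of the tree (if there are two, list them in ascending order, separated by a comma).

13

Removing 13 splits the tree into components of sizes 2, 2, 1, 1, 1, 1, 1, 1, 1, 1, 1, 1, 1; the largest is 2 ≤ ⌊16/2⌋ = 8.
Every other node leaves some component of size > 8, so the centroid is unique.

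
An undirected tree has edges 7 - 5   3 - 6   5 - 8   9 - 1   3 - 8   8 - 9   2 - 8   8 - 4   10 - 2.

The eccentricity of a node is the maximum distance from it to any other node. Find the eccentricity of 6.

4

A farthest node from 6 is 1 (7, 10 also at distance 4).
The path 6–3–8–9–1 has 4 edges.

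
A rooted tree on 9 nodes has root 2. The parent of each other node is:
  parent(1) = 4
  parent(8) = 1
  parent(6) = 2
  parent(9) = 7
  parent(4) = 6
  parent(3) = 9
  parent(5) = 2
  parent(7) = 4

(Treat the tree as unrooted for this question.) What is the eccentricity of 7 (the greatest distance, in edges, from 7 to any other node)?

4

The node farthest from 7 is 5, via 7–4–6–2–5 — 4 edges.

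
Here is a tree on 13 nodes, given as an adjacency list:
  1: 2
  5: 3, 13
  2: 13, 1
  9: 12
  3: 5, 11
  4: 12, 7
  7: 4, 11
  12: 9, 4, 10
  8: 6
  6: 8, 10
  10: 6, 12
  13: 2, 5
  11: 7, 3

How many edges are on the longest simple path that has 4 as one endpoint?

7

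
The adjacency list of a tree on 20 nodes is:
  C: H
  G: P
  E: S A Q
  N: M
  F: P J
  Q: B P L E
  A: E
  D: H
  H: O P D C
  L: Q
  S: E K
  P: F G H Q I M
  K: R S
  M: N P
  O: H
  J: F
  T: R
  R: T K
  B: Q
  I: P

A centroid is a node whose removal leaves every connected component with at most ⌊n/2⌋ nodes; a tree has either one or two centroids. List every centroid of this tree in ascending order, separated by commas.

Delete P: the remaining components have sizes 9, 4, 2, 2, 1, 1. Max 9 ≤ 10, so P is a centroid.
Every other node leaves some component of size > 10, so the centroid is unique.

P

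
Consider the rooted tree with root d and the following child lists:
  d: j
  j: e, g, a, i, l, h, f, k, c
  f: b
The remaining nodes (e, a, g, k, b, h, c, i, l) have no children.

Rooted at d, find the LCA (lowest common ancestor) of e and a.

Ancestors of e (toward the root): e, j, d.
Ancestors of a: a, j, d.
The deepest node appearing in both lists is j.

j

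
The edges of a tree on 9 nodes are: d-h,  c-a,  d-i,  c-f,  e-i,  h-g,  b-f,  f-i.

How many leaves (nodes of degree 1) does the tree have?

Degree-1 nodes: a, b, e, g — 4 of them.

4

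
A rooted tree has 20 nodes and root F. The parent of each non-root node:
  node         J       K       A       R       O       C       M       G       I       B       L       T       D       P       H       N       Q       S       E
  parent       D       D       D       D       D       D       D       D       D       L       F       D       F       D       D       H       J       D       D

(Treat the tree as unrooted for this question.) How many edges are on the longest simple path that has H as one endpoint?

Distances from H peak at 4, attained at B.
H – D – F – L – B

4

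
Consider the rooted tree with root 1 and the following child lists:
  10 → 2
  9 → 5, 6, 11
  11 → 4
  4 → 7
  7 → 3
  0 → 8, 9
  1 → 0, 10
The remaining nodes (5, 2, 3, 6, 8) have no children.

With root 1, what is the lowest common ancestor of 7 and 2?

1

Ancestors of 7 (toward the root): 7, 4, 11, 9, 0, 1.
Ancestors of 2: 2, 10, 1.
The deepest node appearing in both lists is 1.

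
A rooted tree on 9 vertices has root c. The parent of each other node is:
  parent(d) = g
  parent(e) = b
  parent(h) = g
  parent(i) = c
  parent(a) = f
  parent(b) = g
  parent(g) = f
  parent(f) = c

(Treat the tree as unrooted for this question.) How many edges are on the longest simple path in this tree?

5

A longest path is i–c–f–g–b–e, with 5 edges.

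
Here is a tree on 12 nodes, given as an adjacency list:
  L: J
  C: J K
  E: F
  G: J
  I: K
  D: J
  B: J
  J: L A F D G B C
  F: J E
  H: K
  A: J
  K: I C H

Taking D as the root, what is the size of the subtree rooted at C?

4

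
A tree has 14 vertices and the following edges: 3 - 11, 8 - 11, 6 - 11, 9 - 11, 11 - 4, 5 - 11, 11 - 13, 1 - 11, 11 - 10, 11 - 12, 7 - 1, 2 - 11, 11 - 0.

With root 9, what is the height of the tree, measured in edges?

A deepest node is 7, reached by 9–11–1–7.
That path has 3 edges, so the height is 3.

3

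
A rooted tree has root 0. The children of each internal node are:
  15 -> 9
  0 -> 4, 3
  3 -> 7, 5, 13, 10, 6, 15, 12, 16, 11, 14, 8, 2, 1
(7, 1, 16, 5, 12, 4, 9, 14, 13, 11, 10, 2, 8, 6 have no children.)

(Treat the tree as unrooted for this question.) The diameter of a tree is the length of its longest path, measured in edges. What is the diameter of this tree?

4

Starting from 4, a farthest node is 9 at distance 4.
One longest path: 4 – 0 – 3 – 15 – 9.
So the diameter is 4.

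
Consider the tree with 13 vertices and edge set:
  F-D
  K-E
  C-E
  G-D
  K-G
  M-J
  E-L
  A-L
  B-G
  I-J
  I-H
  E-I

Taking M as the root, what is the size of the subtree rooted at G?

Descendants of G (including itself): G, D, B, F. That's 4.

4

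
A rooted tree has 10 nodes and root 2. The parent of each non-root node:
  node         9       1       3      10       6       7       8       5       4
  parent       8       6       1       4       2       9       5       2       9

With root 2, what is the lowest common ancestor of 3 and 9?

Ancestors of 3 (toward the root): 3, 1, 6, 2.
Ancestors of 9: 9, 8, 5, 2.
The deepest node appearing in both lists is 2.

2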